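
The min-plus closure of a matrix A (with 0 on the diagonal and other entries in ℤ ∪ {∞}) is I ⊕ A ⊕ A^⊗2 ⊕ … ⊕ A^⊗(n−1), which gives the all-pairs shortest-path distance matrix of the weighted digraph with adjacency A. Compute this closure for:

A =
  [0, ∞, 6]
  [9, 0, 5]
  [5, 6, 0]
Closure =
  [0, 12, 6]
  [9, 0, 5]
  [5, 6, 0]

This is the Floyd-Warshall all-pairs shortest-path computation. For each intermediate vertex k = 0, 1, …, 2, update dist[i][j] ← min(dist[i][j], dist[i][k] + dist[k][j]). The final matrix gives, for each (i, j), the minimum total weight of any directed path from i to j (possibly empty when i = j).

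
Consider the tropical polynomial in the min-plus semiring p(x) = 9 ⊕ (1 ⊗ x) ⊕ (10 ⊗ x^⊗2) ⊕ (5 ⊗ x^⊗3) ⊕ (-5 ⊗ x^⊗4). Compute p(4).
p(4) = 5

A tropical monomial a ⊗ x^⊗i evaluates to a + i · x. Evaluating each term at x = 4:
  Term 0 contributes 9 + 0 · 4 = 9
  Term 1 contributes 1 + 1 · 4 = 5
  Term 2 contributes 10 + 2 · 4 = 18
  Term 3 contributes 5 + 3 · 4 = 17
  Term 4 contributes -5 + 4 · 4 = 11
p(4) = ⊕ of these = min[9, 5, 18, 17, 11] = 5.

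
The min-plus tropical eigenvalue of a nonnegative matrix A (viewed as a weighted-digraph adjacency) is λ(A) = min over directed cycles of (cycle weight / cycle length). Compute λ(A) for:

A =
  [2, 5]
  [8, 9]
λ(A) = 2

Enumerate directed cycles and compute their means (weight / length). Sample:
  cycle 0 → 0: weight = 2, length = 1, mean = 2/1 ≈ 2.000
  cycle 1 → 1: weight = 9, length = 1, mean = 9/1 ≈ 9.000
  cycle 0 → 1 → 0: weight = 13, length = 2, mean = 13/2 ≈ 6.500
  cycle 1 → 0 → 1: weight = 13, length = 2, mean = 13/2 ≈ 6.500
Minimum mean = 2.000, attained e.g. along the cycle 0 → 0 with weight 2 and length 1. So λ(A) = 2/1 = 2.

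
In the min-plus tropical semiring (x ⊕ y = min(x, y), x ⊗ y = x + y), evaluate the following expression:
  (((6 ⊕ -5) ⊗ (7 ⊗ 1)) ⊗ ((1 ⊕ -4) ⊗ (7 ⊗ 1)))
(((6 ⊕ -5) ⊗ (7 ⊗ 1)) ⊗ ((1 ⊕ -4) ⊗ (7 ⊗ 1))) = 7

Expand innermost to outermost. Recall ⊕ takes the minimum of its arguments and ⊗ takes their sum. Working out the expression (((6 ⊕ -5) ⊗ (7 ⊗ 1)) ⊗ ((1 ⊕ -4) ⊗ (7 ⊗ 1))) gives 7.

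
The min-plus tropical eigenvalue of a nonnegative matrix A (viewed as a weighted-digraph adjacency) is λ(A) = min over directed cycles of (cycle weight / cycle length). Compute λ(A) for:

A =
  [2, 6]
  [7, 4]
λ(A) = 2

Enumerate directed cycles and compute their means (weight / length). Sample:
  cycle 0 → 0: weight = 2, length = 1, mean = 2/1 ≈ 2.000
  cycle 1 → 1: weight = 4, length = 1, mean = 4/1 ≈ 4.000
  cycle 0 → 1 → 0: weight = 13, length = 2, mean = 13/2 ≈ 6.500
  cycle 1 → 0 → 1: weight = 13, length = 2, mean = 13/2 ≈ 6.500
Minimum mean = 2.000, attained e.g. along the cycle 0 → 0 with weight 2 and length 1. So λ(A) = 2/1 = 2.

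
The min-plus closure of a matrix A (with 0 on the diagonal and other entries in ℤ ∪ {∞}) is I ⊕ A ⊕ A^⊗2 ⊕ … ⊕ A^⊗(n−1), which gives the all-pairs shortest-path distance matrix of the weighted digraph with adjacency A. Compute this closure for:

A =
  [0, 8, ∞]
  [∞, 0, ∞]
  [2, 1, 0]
Closure =
  [0, 8, ∞]
  [∞, 0, ∞]
  [2, 1, 0]

This is the Floyd-Warshall all-pairs shortest-path computation. For each intermediate vertex k = 0, 1, …, 2, update dist[i][j] ← min(dist[i][j], dist[i][k] + dist[k][j]). The final matrix gives, for each (i, j), the minimum total weight of any directed path from i to j (possibly empty when i = j).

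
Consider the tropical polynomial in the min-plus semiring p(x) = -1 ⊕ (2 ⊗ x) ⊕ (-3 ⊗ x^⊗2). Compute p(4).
p(4) = -1

A tropical monomial a ⊗ x^⊗i evaluates to a + i · x. Evaluating each term at x = 4:
  Term 0 contributes -1 + 0 · 4 = -1
  Term 1 contributes 2 + 1 · 4 = 6
  Term 2 contributes -3 + 2 · 4 = 5
p(4) = ⊕ of these = min[-1, 6, 5] = -1.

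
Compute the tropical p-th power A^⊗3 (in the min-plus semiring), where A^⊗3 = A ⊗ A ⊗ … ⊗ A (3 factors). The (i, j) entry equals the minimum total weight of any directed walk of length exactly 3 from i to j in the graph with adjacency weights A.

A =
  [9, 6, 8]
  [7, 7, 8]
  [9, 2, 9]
A^⊗3 =
  [17, 16, 18]
  [17, 17, 18]
  [16, 12, 17]

Each entry (A^⊗3)_ij equals the minimum over all length-3 walks i = v_0 → v_1 → … → v_3 = j of Σ_t A[v_t][v_{t+1}]. For example, for (i, j) = (0, 2) we minimise over 9 possible intermediate vertex sequences; the minimum is 18, attained along the walk 0 → 2 → 1 → 2.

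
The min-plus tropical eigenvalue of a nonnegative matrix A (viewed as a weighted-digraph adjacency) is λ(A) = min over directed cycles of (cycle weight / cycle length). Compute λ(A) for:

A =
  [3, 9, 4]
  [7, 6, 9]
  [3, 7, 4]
λ(A) = 3

Enumerate directed cycles and compute their means (weight / length). Sample:
  cycle 0 → 0: weight = 3, length = 1, mean = 3/1 ≈ 3.000
  cycle 1 → 1: weight = 6, length = 1, mean = 6/1 ≈ 6.000
  cycle 2 → 2: weight = 4, length = 1, mean = 4/1 ≈ 4.000
  cycle 0 → 1 → 0: weight = 16, length = 2, mean = 16/2 ≈ 8.000
  cycle 0 → 2 → 0: weight = 7, length = 2, mean = 7/2 ≈ 3.500
  cycle 1 → 0 → 1: weight = 16, length = 2, mean = 16/2 ≈ 8.000
Minimum mean = 3.000, attained e.g. along the cycle 0 → 0 with weight 3 and length 1. So λ(A) = 3/1 = 3.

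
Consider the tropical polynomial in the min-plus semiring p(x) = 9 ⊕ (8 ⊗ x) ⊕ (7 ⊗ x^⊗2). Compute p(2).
p(2) = 9

A tropical monomial a ⊗ x^⊗i evaluates to a + i · x. Evaluating each term at x = 2:
  Term 0 contributes 9 + 0 · 2 = 9
  Term 1 contributes 8 + 1 · 2 = 10
  Term 2 contributes 7 + 2 · 2 = 11
p(2) = ⊕ of these = min[9, 10, 11] = 9.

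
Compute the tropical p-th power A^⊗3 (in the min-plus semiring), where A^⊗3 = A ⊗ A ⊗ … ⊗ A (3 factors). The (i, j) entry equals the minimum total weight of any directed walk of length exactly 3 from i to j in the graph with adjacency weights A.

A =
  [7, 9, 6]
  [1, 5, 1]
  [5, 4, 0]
A^⊗3 =
  [11, 10, 6]
  [6, 5, 1]
  [5, 4, 0]

Each entry (A^⊗3)_ij equals the minimum over all length-3 walks i = v_0 → v_1 → … → v_3 = j of Σ_t A[v_t][v_{t+1}]. For example, for (i, j) = (0, 2) we minimise over 9 possible intermediate vertex sequences; the minimum is 6, attained along the walk 0 → 2 → 2 → 2.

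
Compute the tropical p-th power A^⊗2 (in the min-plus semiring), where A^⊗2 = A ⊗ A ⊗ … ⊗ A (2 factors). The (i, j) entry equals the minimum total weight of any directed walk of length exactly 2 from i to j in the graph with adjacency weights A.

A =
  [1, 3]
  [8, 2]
A^⊗2 =
  [2, 4]
  [9, 4]

Each entry (A^⊗2)_ij equals the minimum over all length-2 walks i = v_0 → v_1 → … → v_2 = j of Σ_t A[v_t][v_{t+1}]. For example, for (i, j) = (0, 1) we minimise over 2 possible intermediate vertex sequences; the minimum is 4, attained along the walk 0 → 0 → 1.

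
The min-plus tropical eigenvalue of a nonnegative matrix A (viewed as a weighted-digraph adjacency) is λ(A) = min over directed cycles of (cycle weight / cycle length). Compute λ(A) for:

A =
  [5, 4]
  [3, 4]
λ(A) = 7/2

Enumerate directed cycles and compute their means (weight / length). Sample:
  cycle 0 → 0: weight = 5, length = 1, mean = 5/1 ≈ 5.000
  cycle 1 → 1: weight = 4, length = 1, mean = 4/1 ≈ 4.000
  cycle 0 → 1 → 0: weight = 7, length = 2, mean = 7/2 ≈ 3.500
  cycle 1 → 0 → 1: weight = 7, length = 2, mean = 7/2 ≈ 3.500
Minimum mean = 3.500, attained e.g. along the cycle 0 → 1 → 0 with weight 7 and length 2. So λ(A) = 7/2 = 7/2.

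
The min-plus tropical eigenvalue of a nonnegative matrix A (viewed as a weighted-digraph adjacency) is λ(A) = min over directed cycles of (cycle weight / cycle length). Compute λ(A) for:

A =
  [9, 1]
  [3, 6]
λ(A) = 2

Enumerate directed cycles and compute their means (weight / length). Sample:
  cycle 0 → 0: weight = 9, length = 1, mean = 9/1 ≈ 9.000
  cycle 1 → 1: weight = 6, length = 1, mean = 6/1 ≈ 6.000
  cycle 0 → 1 → 0: weight = 4, length = 2, mean = 4/2 ≈ 2.000
  cycle 1 → 0 → 1: weight = 4, length = 2, mean = 4/2 ≈ 2.000
Minimum mean = 2.000, attained e.g. along the cycle 0 → 1 → 0 with weight 4 and length 2. So λ(A) = 4/2 = 2.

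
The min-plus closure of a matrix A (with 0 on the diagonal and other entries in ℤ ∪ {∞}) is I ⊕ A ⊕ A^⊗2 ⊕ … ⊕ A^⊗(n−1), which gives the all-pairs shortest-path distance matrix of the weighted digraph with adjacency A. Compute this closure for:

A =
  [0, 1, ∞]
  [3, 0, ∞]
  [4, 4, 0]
Closure =
  [0, 1, ∞]
  [3, 0, ∞]
  [4, 4, 0]

This is the Floyd-Warshall all-pairs shortest-path computation. For each intermediate vertex k = 0, 1, …, 2, update dist[i][j] ← min(dist[i][j], dist[i][k] + dist[k][j]). The final matrix gives, for each (i, j), the minimum total weight of any directed path from i to j (possibly empty when i = j).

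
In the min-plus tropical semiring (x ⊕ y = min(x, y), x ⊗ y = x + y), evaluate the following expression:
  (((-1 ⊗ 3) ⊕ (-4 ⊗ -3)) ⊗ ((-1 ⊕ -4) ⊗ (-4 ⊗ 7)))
(((-1 ⊗ 3) ⊕ (-4 ⊗ -3)) ⊗ ((-1 ⊕ -4) ⊗ (-4 ⊗ 7))) = -8

Expand innermost to outermost. Recall ⊕ takes the minimum of its arguments and ⊗ takes their sum. Working out the expression (((-1 ⊗ 3) ⊕ (-4 ⊗ -3)) ⊗ ((-1 ⊕ -4) ⊗ (-4 ⊗ 7))) gives -8.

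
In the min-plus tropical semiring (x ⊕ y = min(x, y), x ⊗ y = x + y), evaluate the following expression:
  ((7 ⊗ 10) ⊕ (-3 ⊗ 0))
((7 ⊗ 10) ⊕ (-3 ⊗ 0)) = -3

Expand innermost to outermost. Recall ⊕ takes the minimum of its arguments and ⊗ takes their sum. Working out the expression ((7 ⊗ 10) ⊕ (-3 ⊗ 0)) gives -3.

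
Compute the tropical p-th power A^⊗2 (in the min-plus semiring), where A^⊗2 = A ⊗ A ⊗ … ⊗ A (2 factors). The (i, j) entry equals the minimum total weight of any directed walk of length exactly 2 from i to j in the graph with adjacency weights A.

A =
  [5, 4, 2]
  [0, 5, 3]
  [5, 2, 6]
A^⊗2 =
  [4, 4, 7]
  [5, 4, 2]
  [2, 7, 5]

Each entry (A^⊗2)_ij equals the minimum over all length-2 walks i = v_0 → v_1 → … → v_2 = j of Σ_t A[v_t][v_{t+1}]. For example, for (i, j) = (0, 2) we minimise over 3 possible intermediate vertex sequences; the minimum is 7, attained along the walk 0 → 0 → 2.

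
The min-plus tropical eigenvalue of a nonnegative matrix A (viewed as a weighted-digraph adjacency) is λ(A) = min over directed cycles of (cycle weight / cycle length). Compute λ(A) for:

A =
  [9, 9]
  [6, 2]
λ(A) = 2

Enumerate directed cycles and compute their means (weight / length). Sample:
  cycle 0 → 0: weight = 9, length = 1, mean = 9/1 ≈ 9.000
  cycle 1 → 1: weight = 2, length = 1, mean = 2/1 ≈ 2.000
  cycle 0 → 1 → 0: weight = 15, length = 2, mean = 15/2 ≈ 7.500
  cycle 1 → 0 → 1: weight = 15, length = 2, mean = 15/2 ≈ 7.500
Minimum mean = 2.000, attained e.g. along the cycle 1 → 1 with weight 2 and length 1. So λ(A) = 2/1 = 2.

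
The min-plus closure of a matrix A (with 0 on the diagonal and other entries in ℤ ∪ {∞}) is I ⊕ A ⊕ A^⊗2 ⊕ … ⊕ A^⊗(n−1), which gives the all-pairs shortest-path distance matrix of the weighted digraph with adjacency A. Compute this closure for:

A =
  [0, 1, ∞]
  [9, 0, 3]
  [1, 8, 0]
Closure =
  [0, 1, 4]
  [4, 0, 3]
  [1, 2, 0]

This is the Floyd-Warshall all-pairs shortest-path computation. For each intermediate vertex k = 0, 1, …, 2, update dist[i][j] ← min(dist[i][j], dist[i][k] + dist[k][j]). The final matrix gives, for each (i, j), the minimum total weight of any directed path from i to j (possibly empty when i = j).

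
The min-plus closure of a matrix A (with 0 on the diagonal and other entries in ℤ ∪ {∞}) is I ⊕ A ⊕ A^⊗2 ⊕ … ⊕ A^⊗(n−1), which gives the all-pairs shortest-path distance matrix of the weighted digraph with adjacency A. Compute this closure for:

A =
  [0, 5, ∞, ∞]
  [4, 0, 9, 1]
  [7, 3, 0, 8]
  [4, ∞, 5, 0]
Closure =
  [0, 5, 11, 6]
  [4, 0, 6, 1]
  [7, 3, 0, 4]
  [4, 8, 5, 0]

This is the Floyd-Warshall all-pairs shortest-path computation. For each intermediate vertex k = 0, 1, …, 3, update dist[i][j] ← min(dist[i][j], dist[i][k] + dist[k][j]). The final matrix gives, for each (i, j), the minimum total weight of any directed path from i to j (possibly empty when i = j).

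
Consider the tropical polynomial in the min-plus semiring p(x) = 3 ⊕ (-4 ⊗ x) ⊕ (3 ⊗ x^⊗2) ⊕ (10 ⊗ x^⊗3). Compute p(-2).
p(-2) = -6

A tropical monomial a ⊗ x^⊗i evaluates to a + i · x. Evaluating each term at x = -2:
  Term 0 contributes 3 + 0 · -2 = 3
  Term 1 contributes -4 + 1 · -2 = -6
  Term 2 contributes 3 + 2 · -2 = -1
  Term 3 contributes 10 + 3 · -2 = 4
p(-2) = ⊕ of these = min[3, -6, -1, 4] = -6.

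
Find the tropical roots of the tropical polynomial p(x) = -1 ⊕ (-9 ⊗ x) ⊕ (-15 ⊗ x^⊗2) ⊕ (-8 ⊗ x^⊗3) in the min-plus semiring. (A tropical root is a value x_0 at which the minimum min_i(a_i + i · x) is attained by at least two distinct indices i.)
Roots: {-7, 6, 8}

Each tropical root is a break point of the lower envelope of the lines y = a_i + i · x (there are 4 lines, with slopes 0, 1, ..., 3). Only the lines that attain the minimum somewhere contribute to roots; other lines are dominated. Here the surviving (envelope) indices are i = 3, i = 2, i = 1, i = 0.
Intersections between consecutive envelope lines give the roots: for adjacent envelope indices i < j the intersection is x = (a_i − a_j) / (j − i). Reading off the sorted break points: {-7, 6, 8}.
Verification: at each break x_0, at least two indices attain the minimum of min_i(a_i + i · x_0).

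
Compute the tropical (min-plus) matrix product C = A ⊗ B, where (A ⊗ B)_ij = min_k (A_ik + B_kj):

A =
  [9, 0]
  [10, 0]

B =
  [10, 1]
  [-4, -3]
A ⊗ B =
  [-4, -3]
  [-4, -3]

Apply the min-plus product entry-by-entry:
  C[0][0] = min over k of (A[0][0] + B[0][0] = 9 + 10 = 19, A[0][1] + B[1][0] = 0 + -4 = -4) = -4 (attained at k = 1)
  C[0][1] = min over k of (A[0][0] + B[0][1] = 9 + 1 = 10, A[0][1] + B[1][1] = 0 + -3 = -3) = -3 (attained at k = 1)
  C[1][0] = min over k of (A[1][0] + B[0][0] = 10 + 10 = 20, A[1][1] + B[1][0] = 0 + -4 = -4) = -4 (attained at k = 1)
  C[1][1] = min over k of (A[1][0] + B[0][1] = 10 + 1 = 11, A[1][1] + B[1][1] = 0 + -3 = -3) = -3 (attained at k = 1)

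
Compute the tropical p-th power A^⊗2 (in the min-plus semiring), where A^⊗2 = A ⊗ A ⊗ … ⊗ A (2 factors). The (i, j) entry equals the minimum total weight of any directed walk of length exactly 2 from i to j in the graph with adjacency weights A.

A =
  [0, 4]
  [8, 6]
A^⊗2 =
  [0, 4]
  [8, 12]

Each entry (A^⊗2)_ij equals the minimum over all length-2 walks i = v_0 → v_1 → … → v_2 = j of Σ_t A[v_t][v_{t+1}]. For example, for (i, j) = (0, 1) we minimise over 2 possible intermediate vertex sequences; the minimum is 4, attained along the walk 0 → 0 → 1.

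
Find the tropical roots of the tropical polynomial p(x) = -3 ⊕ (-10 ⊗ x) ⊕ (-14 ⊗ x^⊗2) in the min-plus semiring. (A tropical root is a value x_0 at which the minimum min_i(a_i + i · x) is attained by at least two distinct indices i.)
Roots: {4, 7}

Each tropical root is a break point of the lower envelope of the lines y = a_i + i · x (there are 3 lines, with slopes 0, 1, ..., 2). Only the lines that attain the minimum somewhere contribute to roots; other lines are dominated. Here the surviving (envelope) indices are i = 2, i = 1, i = 0.
Intersections between consecutive envelope lines give the roots: for adjacent envelope indices i < j the intersection is x = (a_i − a_j) / (j − i). Reading off the sorted break points: {4, 7}.
Verification: at each break x_0, at least two indices attain the minimum of min_i(a_i + i · x_0).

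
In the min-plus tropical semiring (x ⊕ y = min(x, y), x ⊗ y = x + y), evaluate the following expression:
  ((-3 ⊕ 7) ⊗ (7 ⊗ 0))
((-3 ⊕ 7) ⊗ (7 ⊗ 0)) = 4

Expand innermost to outermost. Recall ⊕ takes the minimum of its arguments and ⊗ takes their sum. Working out the expression ((-3 ⊕ 7) ⊗ (7 ⊗ 0)) gives 4.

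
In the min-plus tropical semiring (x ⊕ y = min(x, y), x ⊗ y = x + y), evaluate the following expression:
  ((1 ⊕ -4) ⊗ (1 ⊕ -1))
((1 ⊕ -4) ⊗ (1 ⊕ -1)) = -5

Expand innermost to outermost. Recall ⊕ takes the minimum of its arguments and ⊗ takes their sum. Working out the expression ((1 ⊕ -4) ⊗ (1 ⊕ -1)) gives -5.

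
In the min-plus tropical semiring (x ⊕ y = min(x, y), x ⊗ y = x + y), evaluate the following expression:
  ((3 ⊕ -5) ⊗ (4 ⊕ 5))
((3 ⊕ -5) ⊗ (4 ⊕ 5)) = -1

Expand innermost to outermost. Recall ⊕ takes the minimum of its arguments and ⊗ takes their sum. Working out the expression ((3 ⊕ -5) ⊗ (4 ⊕ 5)) gives -1.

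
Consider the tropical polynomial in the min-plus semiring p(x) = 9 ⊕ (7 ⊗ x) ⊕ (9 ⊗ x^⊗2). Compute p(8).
p(8) = 9

A tropical monomial a ⊗ x^⊗i evaluates to a + i · x. Evaluating each term at x = 8:
  Term 0 contributes 9 + 0 · 8 = 9
  Term 1 contributes 7 + 1 · 8 = 15
  Term 2 contributes 9 + 2 · 8 = 25
p(8) = ⊕ of these = min[9, 15, 25] = 9.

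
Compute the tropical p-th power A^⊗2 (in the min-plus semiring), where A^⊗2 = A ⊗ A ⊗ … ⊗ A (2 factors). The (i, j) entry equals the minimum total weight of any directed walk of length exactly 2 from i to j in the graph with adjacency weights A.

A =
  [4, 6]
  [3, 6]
A^⊗2 =
  [8, 10]
  [7, 9]

Each entry (A^⊗2)_ij equals the minimum over all length-2 walks i = v_0 → v_1 → … → v_2 = j of Σ_t A[v_t][v_{t+1}]. For example, for (i, j) = (0, 1) we minimise over 2 possible intermediate vertex sequences; the minimum is 10, attained along the walk 0 → 0 → 1.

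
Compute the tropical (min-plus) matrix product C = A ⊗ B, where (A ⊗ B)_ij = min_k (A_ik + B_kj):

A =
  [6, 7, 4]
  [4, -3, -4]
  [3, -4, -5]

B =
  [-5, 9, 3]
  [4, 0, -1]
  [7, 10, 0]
A ⊗ B =
  [1, 7, 4]
  [-1, -3, -4]
  [-2, -4, -5]

Apply the min-plus product entry-by-entry:
  C[0][0] = min over k of (A[0][0] + B[0][0] = 6 + -5 = 1, A[0][1] + B[1][0] = 7 + 4 = 11, A[0][2] + B[2][0] = 4 + 7 = 11) = 1 (attained at k = 0)
  C[0][1] = min over k of (A[0][0] + B[0][1] = 6 + 9 = 15, A[0][1] + B[1][1] = 7 + 0 = 7, A[0][2] + B[2][1] = 4 + 10 = 14) = 7 (attained at k = 1)
  C[0][2] = min over k of (A[0][0] + B[0][2] = 6 + 3 = 9, A[0][1] + B[1][2] = 7 + -1 = 6, A[0][2] + B[2][2] = 4 + 0 = 4) = 4 (attained at k = 2)
  C[1][0] = min over k of (A[1][0] + B[0][0] = 4 + -5 = -1, A[1][1] + B[1][0] = -3 + 4 = 1, A[1][2] + B[2][0] = -4 + 7 = 3) = -1 (attained at k = 0)
  C[1][1] = min over k of (A[1][0] + B[0][1] = 4 + 9 = 13, A[1][1] + B[1][1] = -3 + 0 = -3, A[1][2] + B[2][1] = -4 + 10 = 6) = -3 (attained at k = 1)
  C[1][2] = min over k of (A[1][0] + B[0][2] = 4 + 3 = 7, A[1][1] + B[1][2] = -3 + -1 = -4, A[1][2] + B[2][2] = -4 + 0 = -4) = -4 (attained at k = 1)
  C[2][0] = min over k of (A[2][0] + B[0][0] = 3 + -5 = -2, A[2][1] + B[1][0] = -4 + 4 = 0, A[2][2] + B[2][0] = -5 + 7 = 2) = -2 (attained at k = 0)
  C[2][1] = min over k of (A[2][0] + B[0][1] = 3 + 9 = 12, A[2][1] + B[1][1] = -4 + 0 = -4, A[2][2] + B[2][1] = -5 + 10 = 5) = -4 (attained at k = 1)
  C[2][2] = min over k of (A[2][0] + B[0][2] = 3 + 3 = 6, A[2][1] + B[1][2] = -4 + -1 = -5, A[2][2] + B[2][2] = -5 + 0 = -5) = -5 (attained at k = 1)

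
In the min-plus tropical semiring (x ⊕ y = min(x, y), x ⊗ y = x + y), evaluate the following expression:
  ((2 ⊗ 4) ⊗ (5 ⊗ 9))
((2 ⊗ 4) ⊗ (5 ⊗ 9)) = 20

Expand innermost to outermost. Recall ⊕ takes the minimum of its arguments and ⊗ takes their sum. Working out the expression ((2 ⊗ 4) ⊗ (5 ⊗ 9)) gives 20.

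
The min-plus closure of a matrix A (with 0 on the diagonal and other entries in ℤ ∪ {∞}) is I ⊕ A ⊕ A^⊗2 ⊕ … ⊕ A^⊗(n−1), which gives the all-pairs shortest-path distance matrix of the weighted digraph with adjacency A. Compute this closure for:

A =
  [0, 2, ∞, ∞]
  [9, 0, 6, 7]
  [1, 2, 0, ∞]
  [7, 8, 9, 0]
Closure =
  [0, 2, 8, 9]
  [7, 0, 6, 7]
  [1, 2, 0, 9]
  [7, 8, 9, 0]

This is the Floyd-Warshall all-pairs shortest-path computation. For each intermediate vertex k = 0, 1, …, 3, update dist[i][j] ← min(dist[i][j], dist[i][k] + dist[k][j]). The final matrix gives, for each (i, j), the minimum total weight of any directed path from i to j (possibly empty when i = j).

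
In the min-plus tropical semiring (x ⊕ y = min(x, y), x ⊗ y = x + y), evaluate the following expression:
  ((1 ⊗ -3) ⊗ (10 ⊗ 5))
((1 ⊗ -3) ⊗ (10 ⊗ 5)) = 13

Expand innermost to outermost. Recall ⊕ takes the minimum of its arguments and ⊗ takes their sum. Working out the expression ((1 ⊗ -3) ⊗ (10 ⊗ 5)) gives 13.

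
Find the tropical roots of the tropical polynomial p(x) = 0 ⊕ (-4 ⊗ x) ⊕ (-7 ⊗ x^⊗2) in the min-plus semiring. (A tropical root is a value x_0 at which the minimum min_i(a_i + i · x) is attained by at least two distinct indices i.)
Roots: {3, 4}

Each tropical root is a break point of the lower envelope of the lines y = a_i + i · x (there are 3 lines, with slopes 0, 1, ..., 2). Only the lines that attain the minimum somewhere contribute to roots; other lines are dominated. Here the surviving (envelope) indices are i = 2, i = 1, i = 0.
Intersections between consecutive envelope lines give the roots: for adjacent envelope indices i < j the intersection is x = (a_i − a_j) / (j − i). Reading off the sorted break points: {3, 4}.
Verification: at each break x_0, at least two indices attain the minimum of min_i(a_i + i · x_0).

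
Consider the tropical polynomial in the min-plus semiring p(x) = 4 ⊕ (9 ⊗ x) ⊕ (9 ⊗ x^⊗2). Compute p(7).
p(7) = 4

A tropical monomial a ⊗ x^⊗i evaluates to a + i · x. Evaluating each term at x = 7:
  Term 0 contributes 4 + 0 · 7 = 4
  Term 1 contributes 9 + 1 · 7 = 16
  Term 2 contributes 9 + 2 · 7 = 23
p(7) = ⊕ of these = min[4, 16, 23] = 4.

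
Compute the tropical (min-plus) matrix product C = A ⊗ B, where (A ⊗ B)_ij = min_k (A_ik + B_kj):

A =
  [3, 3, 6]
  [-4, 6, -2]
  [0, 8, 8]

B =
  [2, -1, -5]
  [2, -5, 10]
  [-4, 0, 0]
A ⊗ B =
  [2, -2, -2]
  [-6, -5, -9]
  [2, -1, -5]

Apply the min-plus product entry-by-entry:
  C[0][0] = min over k of (A[0][0] + B[0][0] = 3 + 2 = 5, A[0][1] + B[1][0] = 3 + 2 = 5, A[0][2] + B[2][0] = 6 + -4 = 2) = 2 (attained at k = 2)
  C[0][1] = min over k of (A[0][0] + B[0][1] = 3 + -1 = 2, A[0][1] + B[1][1] = 3 + -5 = -2, A[0][2] + B[2][1] = 6 + 0 = 6) = -2 (attained at k = 1)
  C[0][2] = min over k of (A[0][0] + B[0][2] = 3 + -5 = -2, A[0][1] + B[1][2] = 3 + 10 = 13, A[0][2] + B[2][2] = 6 + 0 = 6) = -2 (attained at k = 0)
  C[1][0] = min over k of (A[1][0] + B[0][0] = -4 + 2 = -2, A[1][1] + B[1][0] = 6 + 2 = 8, A[1][2] + B[2][0] = -2 + -4 = -6) = -6 (attained at k = 2)
  C[1][1] = min over k of (A[1][0] + B[0][1] = -4 + -1 = -5, A[1][1] + B[1][1] = 6 + -5 = 1, A[1][2] + B[2][1] = -2 + 0 = -2) = -5 (attained at k = 0)
  C[1][2] = min over k of (A[1][0] + B[0][2] = -4 + -5 = -9, A[1][1] + B[1][2] = 6 + 10 = 16, A[1][2] + B[2][2] = -2 + 0 = -2) = -9 (attained at k = 0)
  C[2][0] = min over k of (A[2][0] + B[0][0] = 0 + 2 = 2, A[2][1] + B[1][0] = 8 + 2 = 10, A[2][2] + B[2][0] = 8 + -4 = 4) = 2 (attained at k = 0)
  C[2][1] = min over k of (A[2][0] + B[0][1] = 0 + -1 = -1, A[2][1] + B[1][1] = 8 + -5 = 3, A[2][2] + B[2][1] = 8 + 0 = 8) = -1 (attained at k = 0)
  C[2][2] = min over k of (A[2][0] + B[0][2] = 0 + -5 = -5, A[2][1] + B[1][2] = 8 + 10 = 18, A[2][2] + B[2][2] = 8 + 0 = 8) = -5 (attained at k = 0)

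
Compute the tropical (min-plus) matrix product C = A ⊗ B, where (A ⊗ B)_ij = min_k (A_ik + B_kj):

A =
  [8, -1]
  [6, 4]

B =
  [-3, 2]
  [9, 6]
A ⊗ B =
  [5, 5]
  [3, 8]

Apply the min-plus product entry-by-entry:
  C[0][0] = min over k of (A[0][0] + B[0][0] = 8 + -3 = 5, A[0][1] + B[1][0] = -1 + 9 = 8) = 5 (attained at k = 0)
  C[0][1] = min over k of (A[0][0] + B[0][1] = 8 + 2 = 10, A[0][1] + B[1][1] = -1 + 6 = 5) = 5 (attained at k = 1)
  C[1][0] = min over k of (A[1][0] + B[0][0] = 6 + -3 = 3, A[1][1] + B[1][0] = 4 + 9 = 13) = 3 (attained at k = 0)
  C[1][1] = min over k of (A[1][0] + B[0][1] = 6 + 2 = 8, A[1][1] + B[1][1] = 4 + 6 = 10) = 8 (attained at k = 0)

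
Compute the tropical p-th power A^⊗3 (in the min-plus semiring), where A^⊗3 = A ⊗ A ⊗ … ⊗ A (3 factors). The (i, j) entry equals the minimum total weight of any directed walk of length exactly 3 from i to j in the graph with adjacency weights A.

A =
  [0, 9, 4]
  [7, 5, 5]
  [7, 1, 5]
A^⊗3 =
  [0, 5, 4]
  [7, 11, 11]
  [7, 7, 11]

Each entry (A^⊗3)_ij equals the minimum over all length-3 walks i = v_0 → v_1 → … → v_3 = j of Σ_t A[v_t][v_{t+1}]. For example, for (i, j) = (0, 2) we minimise over 9 possible intermediate vertex sequences; the minimum is 4, attained along the walk 0 → 0 → 0 → 2.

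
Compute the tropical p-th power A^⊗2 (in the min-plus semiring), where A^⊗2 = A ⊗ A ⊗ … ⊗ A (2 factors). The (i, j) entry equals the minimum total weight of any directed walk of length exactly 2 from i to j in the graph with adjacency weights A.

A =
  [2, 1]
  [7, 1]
A^⊗2 =
  [4, 2]
  [8, 2]

Each entry (A^⊗2)_ij equals the minimum over all length-2 walks i = v_0 → v_1 → … → v_2 = j of Σ_t A[v_t][v_{t+1}]. For example, for (i, j) = (0, 1) we minimise over 2 possible intermediate vertex sequences; the minimum is 2, attained along the walk 0 → 1 → 1.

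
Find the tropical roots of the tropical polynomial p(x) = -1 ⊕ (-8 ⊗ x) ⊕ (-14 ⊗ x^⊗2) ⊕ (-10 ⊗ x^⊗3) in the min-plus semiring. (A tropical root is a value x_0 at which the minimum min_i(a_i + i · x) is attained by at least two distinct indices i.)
Roots: {-4, 6, 7}

Each tropical root is a break point of the lower envelope of the lines y = a_i + i · x (there are 4 lines, with slopes 0, 1, ..., 3). Only the lines that attain the minimum somewhere contribute to roots; other lines are dominated. Here the surviving (envelope) indices are i = 3, i = 2, i = 1, i = 0.
Intersections between consecutive envelope lines give the roots: for adjacent envelope indices i < j the intersection is x = (a_i − a_j) / (j − i). Reading off the sorted break points: {-4, 6, 7}.
Verification: at each break x_0, at least two indices attain the minimum of min_i(a_i + i · x_0).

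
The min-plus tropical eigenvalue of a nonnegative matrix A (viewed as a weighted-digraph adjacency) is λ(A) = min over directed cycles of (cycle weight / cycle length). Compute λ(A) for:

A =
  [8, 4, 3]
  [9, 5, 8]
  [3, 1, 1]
λ(A) = 1

Enumerate directed cycles and compute their means (weight / length). Sample:
  cycle 0 → 0: weight = 8, length = 1, mean = 8/1 ≈ 8.000
  cycle 1 → 1: weight = 5, length = 1, mean = 5/1 ≈ 5.000
  cycle 2 → 2: weight = 1, length = 1, mean = 1/1 ≈ 1.000
  cycle 0 → 1 → 0: weight = 13, length = 2, mean = 13/2 ≈ 6.500
  cycle 0 → 2 → 0: weight = 6, length = 2, mean = 6/2 ≈ 3.000
  cycle 1 → 0 → 1: weight = 13, length = 2, mean = 13/2 ≈ 6.500
Minimum mean = 1.000, attained e.g. along the cycle 2 → 2 with weight 1 and length 1. So λ(A) = 1/1 = 1.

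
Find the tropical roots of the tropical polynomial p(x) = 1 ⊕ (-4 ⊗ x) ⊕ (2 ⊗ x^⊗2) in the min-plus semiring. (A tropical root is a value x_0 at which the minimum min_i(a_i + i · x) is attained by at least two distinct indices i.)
Roots: {-6, 5}

Each tropical root is a break point of the lower envelope of the lines y = a_i + i · x (there are 3 lines, with slopes 0, 1, ..., 2). Only the lines that attain the minimum somewhere contribute to roots; other lines are dominated. Here the surviving (envelope) indices are i = 2, i = 1, i = 0.
Intersections between consecutive envelope lines give the roots: for adjacent envelope indices i < j the intersection is x = (a_i − a_j) / (j − i). Reading off the sorted break points: {-6, 5}.
Verification: at each break x_0, at least two indices attain the minimum of min_i(a_i + i · x_0).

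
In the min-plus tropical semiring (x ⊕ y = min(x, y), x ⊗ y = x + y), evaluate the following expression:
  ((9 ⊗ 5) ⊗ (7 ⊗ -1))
((9 ⊗ 5) ⊗ (7 ⊗ -1)) = 20

Expand innermost to outermost. Recall ⊕ takes the minimum of its arguments and ⊗ takes their sum. Working out the expression ((9 ⊗ 5) ⊗ (7 ⊗ -1)) gives 20.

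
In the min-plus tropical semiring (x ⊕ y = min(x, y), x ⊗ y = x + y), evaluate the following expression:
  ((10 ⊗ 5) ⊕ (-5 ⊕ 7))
((10 ⊗ 5) ⊕ (-5 ⊕ 7)) = -5

Expand innermost to outermost. Recall ⊕ takes the minimum of its arguments and ⊗ takes their sum. Working out the expression ((10 ⊗ 5) ⊕ (-5 ⊕ 7)) gives -5.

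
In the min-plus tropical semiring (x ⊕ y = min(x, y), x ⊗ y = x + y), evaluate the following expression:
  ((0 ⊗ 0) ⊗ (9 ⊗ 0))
((0 ⊗ 0) ⊗ (9 ⊗ 0)) = 9

Expand innermost to outermost. Recall ⊕ takes the minimum of its arguments and ⊗ takes their sum. Working out the expression ((0 ⊗ 0) ⊗ (9 ⊗ 0)) gives 9.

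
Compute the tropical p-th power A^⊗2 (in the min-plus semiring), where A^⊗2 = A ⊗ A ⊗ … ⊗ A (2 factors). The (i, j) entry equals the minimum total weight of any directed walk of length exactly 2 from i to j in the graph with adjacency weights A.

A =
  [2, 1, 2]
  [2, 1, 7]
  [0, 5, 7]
A^⊗2 =
  [2, 2, 4]
  [3, 2, 4]
  [2, 1, 2]

Each entry (A^⊗2)_ij equals the minimum over all length-2 walks i = v_0 → v_1 → … → v_2 = j of Σ_t A[v_t][v_{t+1}]. For example, for (i, j) = (0, 2) we minimise over 3 possible intermediate vertex sequences; the minimum is 4, attained along the walk 0 → 0 → 2.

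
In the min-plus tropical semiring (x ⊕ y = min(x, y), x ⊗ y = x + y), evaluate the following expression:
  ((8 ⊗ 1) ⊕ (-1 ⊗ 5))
((8 ⊗ 1) ⊕ (-1 ⊗ 5)) = 4

Expand innermost to outermost. Recall ⊕ takes the minimum of its arguments and ⊗ takes their sum. Working out the expression ((8 ⊗ 1) ⊕ (-1 ⊗ 5)) gives 4.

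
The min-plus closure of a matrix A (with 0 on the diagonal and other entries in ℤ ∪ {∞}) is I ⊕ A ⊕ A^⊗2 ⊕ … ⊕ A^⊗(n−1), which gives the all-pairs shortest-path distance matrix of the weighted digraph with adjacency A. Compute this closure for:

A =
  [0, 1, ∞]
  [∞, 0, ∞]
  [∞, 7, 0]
Closure =
  [0, 1, ∞]
  [∞, 0, ∞]
  [∞, 7, 0]

This is the Floyd-Warshall all-pairs shortest-path computation. For each intermediate vertex k = 0, 1, …, 2, update dist[i][j] ← min(dist[i][j], dist[i][k] + dist[k][j]). The final matrix gives, for each (i, j), the minimum total weight of any directed path from i to j (possibly empty when i = j).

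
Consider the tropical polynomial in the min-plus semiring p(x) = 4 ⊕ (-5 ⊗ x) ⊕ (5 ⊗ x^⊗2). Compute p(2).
p(2) = -3

A tropical monomial a ⊗ x^⊗i evaluates to a + i · x. Evaluating each term at x = 2:
  Term 0 contributes 4 + 0 · 2 = 4
  Term 1 contributes -5 + 1 · 2 = -3
  Term 2 contributes 5 + 2 · 2 = 9
p(2) = ⊕ of these = min[4, -3, 9] = -3.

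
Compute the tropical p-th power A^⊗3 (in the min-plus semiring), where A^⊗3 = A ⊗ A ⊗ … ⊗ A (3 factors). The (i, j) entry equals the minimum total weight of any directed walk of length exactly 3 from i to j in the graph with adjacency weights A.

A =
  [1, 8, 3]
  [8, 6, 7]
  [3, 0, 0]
A^⊗3 =
  [3, 3, 3]
  [10, 7, 7]
  [3, 0, 0]

Each entry (A^⊗3)_ij equals the minimum over all length-3 walks i = v_0 → v_1 → … → v_3 = j of Σ_t A[v_t][v_{t+1}]. For example, for (i, j) = (0, 2) we minimise over 9 possible intermediate vertex sequences; the minimum is 3, attained along the walk 0 → 2 → 2 → 2.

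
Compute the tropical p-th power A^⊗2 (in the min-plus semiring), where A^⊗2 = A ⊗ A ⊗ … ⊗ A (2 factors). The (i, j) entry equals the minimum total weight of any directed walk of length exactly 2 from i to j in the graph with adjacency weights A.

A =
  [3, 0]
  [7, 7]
A^⊗2 =
  [6, 3]
  [10, 7]

Each entry (A^⊗2)_ij equals the minimum over all length-2 walks i = v_0 → v_1 → … → v_2 = j of Σ_t A[v_t][v_{t+1}]. For example, for (i, j) = (0, 1) we minimise over 2 possible intermediate vertex sequences; the minimum is 3, attained along the walk 0 → 0 → 1.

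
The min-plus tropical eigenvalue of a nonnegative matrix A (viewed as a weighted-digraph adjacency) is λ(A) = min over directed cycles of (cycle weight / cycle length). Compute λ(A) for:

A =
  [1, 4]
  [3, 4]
λ(A) = 1

Enumerate directed cycles and compute their means (weight / length). Sample:
  cycle 0 → 0: weight = 1, length = 1, mean = 1/1 ≈ 1.000
  cycle 1 → 1: weight = 4, length = 1, mean = 4/1 ≈ 4.000
  cycle 0 → 1 → 0: weight = 7, length = 2, mean = 7/2 ≈ 3.500
  cycle 1 → 0 → 1: weight = 7, length = 2, mean = 7/2 ≈ 3.500
Minimum mean = 1.000, attained e.g. along the cycle 0 → 0 with weight 1 and length 1. So λ(A) = 1/1 = 1.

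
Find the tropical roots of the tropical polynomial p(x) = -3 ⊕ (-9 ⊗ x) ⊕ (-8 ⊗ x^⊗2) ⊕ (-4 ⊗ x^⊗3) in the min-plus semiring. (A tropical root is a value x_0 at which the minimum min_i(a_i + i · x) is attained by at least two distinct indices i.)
Roots: {-4, -1, 6}

Each tropical root is a break point of the lower envelope of the lines y = a_i + i · x (there are 4 lines, with slopes 0, 1, ..., 3). Only the lines that attain the minimum somewhere contribute to roots; other lines are dominated. Here the surviving (envelope) indices are i = 3, i = 2, i = 1, i = 0.
Intersections between consecutive envelope lines give the roots: for adjacent envelope indices i < j the intersection is x = (a_i − a_j) / (j − i). Reading off the sorted break points: {-4, -1, 6}.
Verification: at each break x_0, at least two indices attain the minimum of min_i(a_i + i · x_0).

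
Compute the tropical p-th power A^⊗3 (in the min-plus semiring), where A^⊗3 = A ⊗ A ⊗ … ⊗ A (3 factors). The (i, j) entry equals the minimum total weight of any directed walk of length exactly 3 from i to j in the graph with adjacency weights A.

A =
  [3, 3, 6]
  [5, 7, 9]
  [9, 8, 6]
A^⊗3 =
  [9, 9, 12]
  [11, 11, 14]
  [15, 15, 18]

Each entry (A^⊗3)_ij equals the minimum over all length-3 walks i = v_0 → v_1 → … → v_3 = j of Σ_t A[v_t][v_{t+1}]. For example, for (i, j) = (0, 2) we minimise over 9 possible intermediate vertex sequences; the minimum is 12, attained along the walk 0 → 0 → 0 → 2.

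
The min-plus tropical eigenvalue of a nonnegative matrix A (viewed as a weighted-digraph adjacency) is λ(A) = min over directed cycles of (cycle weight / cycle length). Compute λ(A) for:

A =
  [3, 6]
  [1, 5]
λ(A) = 3

Enumerate directed cycles and compute their means (weight / length). Sample:
  cycle 0 → 0: weight = 3, length = 1, mean = 3/1 ≈ 3.000
  cycle 1 → 1: weight = 5, length = 1, mean = 5/1 ≈ 5.000
  cycle 0 → 1 → 0: weight = 7, length = 2, mean = 7/2 ≈ 3.500
  cycle 1 → 0 → 1: weight = 7, length = 2, mean = 7/2 ≈ 3.500
Minimum mean = 3.000, attained e.g. along the cycle 0 → 0 with weight 3 and length 1. So λ(A) = 3/1 = 3.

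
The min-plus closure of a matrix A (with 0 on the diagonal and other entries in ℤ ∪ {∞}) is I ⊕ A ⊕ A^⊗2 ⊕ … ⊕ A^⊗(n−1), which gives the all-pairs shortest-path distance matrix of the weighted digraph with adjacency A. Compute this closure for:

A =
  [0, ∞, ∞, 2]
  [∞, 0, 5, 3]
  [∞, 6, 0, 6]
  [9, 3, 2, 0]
Closure =
  [0, 5, 4, 2]
  [12, 0, 5, 3]
  [15, 6, 0, 6]
  [9, 3, 2, 0]

This is the Floyd-Warshall all-pairs shortest-path computation. For each intermediate vertex k = 0, 1, …, 3, update dist[i][j] ← min(dist[i][j], dist[i][k] + dist[k][j]). The final matrix gives, for each (i, j), the minimum total weight of any directed path from i to j (possibly empty when i = j).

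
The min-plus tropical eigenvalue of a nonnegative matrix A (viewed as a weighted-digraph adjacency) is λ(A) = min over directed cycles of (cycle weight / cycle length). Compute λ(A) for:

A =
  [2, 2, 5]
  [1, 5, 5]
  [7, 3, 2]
λ(A) = 3/2

Enumerate directed cycles and compute their means (weight / length). Sample:
  cycle 0 → 0: weight = 2, length = 1, mean = 2/1 ≈ 2.000
  cycle 1 → 1: weight = 5, length = 1, mean = 5/1 ≈ 5.000
  cycle 2 → 2: weight = 2, length = 1, mean = 2/1 ≈ 2.000
  cycle 0 → 1 → 0: weight = 3, length = 2, mean = 3/2 ≈ 1.500
  cycle 0 → 2 → 0: weight = 12, length = 2, mean = 12/2 ≈ 6.000
  cycle 1 → 0 → 1: weight = 3, length = 2, mean = 3/2 ≈ 1.500
Minimum mean = 1.500, attained e.g. along the cycle 0 → 1 → 0 with weight 3 and length 2. So λ(A) = 3/2 = 3/2.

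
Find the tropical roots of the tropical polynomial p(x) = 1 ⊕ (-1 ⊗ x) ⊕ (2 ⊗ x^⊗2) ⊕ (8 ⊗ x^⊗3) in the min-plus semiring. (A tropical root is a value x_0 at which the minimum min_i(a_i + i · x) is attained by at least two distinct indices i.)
Roots: {-6, -3, 2}

Each tropical root is a break point of the lower envelope of the lines y = a_i + i · x (there are 4 lines, with slopes 0, 1, ..., 3). Only the lines that attain the minimum somewhere contribute to roots; other lines are dominated. Here the surviving (envelope) indices are i = 3, i = 2, i = 1, i = 0.
Intersections between consecutive envelope lines give the roots: for adjacent envelope indices i < j the intersection is x = (a_i − a_j) / (j − i). Reading off the sorted break points: {-6, -3, 2}.
Verification: at each break x_0, at least two indices attain the minimum of min_i(a_i + i · x_0).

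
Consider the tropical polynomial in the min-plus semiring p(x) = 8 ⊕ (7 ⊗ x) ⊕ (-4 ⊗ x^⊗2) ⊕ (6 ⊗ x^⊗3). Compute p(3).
p(3) = 2

A tropical monomial a ⊗ x^⊗i evaluates to a + i · x. Evaluating each term at x = 3:
  Term 0 contributes 8 + 0 · 3 = 8
  Term 1 contributes 7 + 1 · 3 = 10
  Term 2 contributes -4 + 2 · 3 = 2
  Term 3 contributes 6 + 3 · 3 = 15
p(3) = ⊕ of these = min[8, 10, 2, 15] = 2.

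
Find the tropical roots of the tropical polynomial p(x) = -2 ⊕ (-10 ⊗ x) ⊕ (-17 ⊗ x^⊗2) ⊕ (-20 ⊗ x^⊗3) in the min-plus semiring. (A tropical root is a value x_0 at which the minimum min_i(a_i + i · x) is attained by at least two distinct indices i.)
Roots: {3, 7, 8}

Each tropical root is a break point of the lower envelope of the lines y = a_i + i · x (there are 4 lines, with slopes 0, 1, ..., 3). Only the lines that attain the minimum somewhere contribute to roots; other lines are dominated. Here the surviving (envelope) indices are i = 3, i = 2, i = 1, i = 0.
Intersections between consecutive envelope lines give the roots: for adjacent envelope indices i < j the intersection is x = (a_i − a_j) / (j − i). Reading off the sorted break points: {3, 7, 8}.
Verification: at each break x_0, at least two indices attain the minimum of min_i(a_i + i · x_0).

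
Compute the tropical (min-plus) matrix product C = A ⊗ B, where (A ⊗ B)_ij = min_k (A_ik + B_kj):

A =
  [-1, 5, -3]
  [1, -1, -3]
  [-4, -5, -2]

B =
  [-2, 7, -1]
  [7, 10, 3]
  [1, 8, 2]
A ⊗ B =
  [-3, 5, -2]
  [-2, 5, -1]
  [-6, 3, -5]

Apply the min-plus product entry-by-entry:
  C[0][0] = min over k of (A[0][0] + B[0][0] = -1 + -2 = -3, A[0][1] + B[1][0] = 5 + 7 = 12, A[0][2] + B[2][0] = -3 + 1 = -2) = -3 (attained at k = 0)
  C[0][1] = min over k of (A[0][0] + B[0][1] = -1 + 7 = 6, A[0][1] + B[1][1] = 5 + 10 = 15, A[0][2] + B[2][1] = -3 + 8 = 5) = 5 (attained at k = 2)
  C[0][2] = min over k of (A[0][0] + B[0][2] = -1 + -1 = -2, A[0][1] + B[1][2] = 5 + 3 = 8, A[0][2] + B[2][2] = -3 + 2 = -1) = -2 (attained at k = 0)
  C[1][0] = min over k of (A[1][0] + B[0][0] = 1 + -2 = -1, A[1][1] + B[1][0] = -1 + 7 = 6, A[1][2] + B[2][0] = -3 + 1 = -2) = -2 (attained at k = 2)
  C[1][1] = min over k of (A[1][0] + B[0][1] = 1 + 7 = 8, A[1][1] + B[1][1] = -1 + 10 = 9, A[1][2] + B[2][1] = -3 + 8 = 5) = 5 (attained at k = 2)
  C[1][2] = min over k of (A[1][0] + B[0][2] = 1 + -1 = 0, A[1][1] + B[1][2] = -1 + 3 = 2, A[1][2] + B[2][2] = -3 + 2 = -1) = -1 (attained at k = 2)
  C[2][0] = min over k of (A[2][0] + B[0][0] = -4 + -2 = -6, A[2][1] + B[1][0] = -5 + 7 = 2, A[2][2] + B[2][0] = -2 + 1 = -1) = -6 (attained at k = 0)
  C[2][1] = min over k of (A[2][0] + B[0][1] = -4 + 7 = 3, A[2][1] + B[1][1] = -5 + 10 = 5, A[2][2] + B[2][1] = -2 + 8 = 6) = 3 (attained at k = 0)
  C[2][2] = min over k of (A[2][0] + B[0][2] = -4 + -1 = -5, A[2][1] + B[1][2] = -5 + 3 = -2, A[2][2] + B[2][2] = -2 + 2 = 0) = -5 (attained at k = 0)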